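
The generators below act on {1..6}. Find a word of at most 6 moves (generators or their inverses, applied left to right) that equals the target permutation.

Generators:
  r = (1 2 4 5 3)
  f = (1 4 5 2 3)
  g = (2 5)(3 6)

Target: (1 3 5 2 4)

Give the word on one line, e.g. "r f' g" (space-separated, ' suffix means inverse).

r' f' r' f'

  after r': (1 3 5 4 2)
  after f': (1 2 3 4 5)
  after r': (2 5 3)
  after f': (1 3 5 2 4)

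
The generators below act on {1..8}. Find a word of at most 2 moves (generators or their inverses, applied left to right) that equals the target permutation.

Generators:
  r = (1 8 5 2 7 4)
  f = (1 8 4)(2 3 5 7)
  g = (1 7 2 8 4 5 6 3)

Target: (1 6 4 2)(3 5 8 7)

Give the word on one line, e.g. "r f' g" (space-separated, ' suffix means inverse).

g' g'

  after g': (1 3 6 5 4 8 2 7)
  after g': (1 6 4 2)(3 5 8 7)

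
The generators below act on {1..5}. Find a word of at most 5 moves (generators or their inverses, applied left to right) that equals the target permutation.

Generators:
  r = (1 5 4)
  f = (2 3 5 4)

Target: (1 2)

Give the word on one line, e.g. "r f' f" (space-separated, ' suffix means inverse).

r' f f r' f'

  after r': (1 4 5)
  after f: (1 2 3 5)
  after f: (1 3 4 2 5)
  after r': (1 3 5 4 2)
  after f': (1 2)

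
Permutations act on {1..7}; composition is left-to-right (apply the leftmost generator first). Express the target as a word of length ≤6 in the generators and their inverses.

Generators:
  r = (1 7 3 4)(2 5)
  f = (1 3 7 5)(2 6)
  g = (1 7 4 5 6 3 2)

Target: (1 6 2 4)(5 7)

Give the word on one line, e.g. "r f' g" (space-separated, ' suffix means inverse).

f g f' r'

  after f: (1 3 7 5)(2 6)
  after g: (1 2 3 4 5 7 6)
  after f': (1 6 5 3 4 7 2)
  after r': (1 6 2 4)(5 7)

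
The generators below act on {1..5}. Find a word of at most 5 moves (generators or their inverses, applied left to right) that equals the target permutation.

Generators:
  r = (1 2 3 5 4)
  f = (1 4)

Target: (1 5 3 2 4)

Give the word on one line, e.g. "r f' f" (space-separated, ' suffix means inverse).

f' r' f'

  after f': (1 4)
  after r': (1 5 3 2)
  after f': (1 5 3 2 4)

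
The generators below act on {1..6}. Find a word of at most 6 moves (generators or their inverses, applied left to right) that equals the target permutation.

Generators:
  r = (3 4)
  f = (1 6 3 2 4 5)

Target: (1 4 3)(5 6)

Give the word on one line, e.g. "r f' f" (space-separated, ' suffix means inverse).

r' f r f r

  after r': (3 4)
  after f: (1 6 3 5)(2 4)
  after r: (1 6 4 2 3 5)
  after f: (1 3)(5 6)
  after r: (1 4 3)(5 6)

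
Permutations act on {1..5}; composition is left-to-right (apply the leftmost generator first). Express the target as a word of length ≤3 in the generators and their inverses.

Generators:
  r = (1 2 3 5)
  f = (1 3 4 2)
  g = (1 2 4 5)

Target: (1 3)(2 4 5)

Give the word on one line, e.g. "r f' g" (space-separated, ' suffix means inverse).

f g' g'

  after f: (1 3 4 2)
  after g': (1 3 2 5 4)
  after g': (1 3)(2 4 5)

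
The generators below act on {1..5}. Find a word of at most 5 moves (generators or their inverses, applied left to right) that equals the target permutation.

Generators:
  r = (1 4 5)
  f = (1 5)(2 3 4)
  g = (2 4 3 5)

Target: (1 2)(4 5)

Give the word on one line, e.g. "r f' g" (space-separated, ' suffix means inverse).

f g r

  after f: (1 5)(2 3 4)
  after g: (1 2 5)
  after r: (1 2)(4 5)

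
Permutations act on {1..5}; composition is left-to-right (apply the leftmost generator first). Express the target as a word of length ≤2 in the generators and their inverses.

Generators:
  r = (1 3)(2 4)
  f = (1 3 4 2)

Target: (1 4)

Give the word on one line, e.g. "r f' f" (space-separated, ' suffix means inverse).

  after f': (1 2 4 3)
  after r: (1 4)

f' r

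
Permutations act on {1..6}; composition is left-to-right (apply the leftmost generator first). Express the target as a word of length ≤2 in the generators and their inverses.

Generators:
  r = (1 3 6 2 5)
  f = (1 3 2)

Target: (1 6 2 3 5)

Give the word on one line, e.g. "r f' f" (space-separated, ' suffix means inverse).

  after f: (1 3 2)
  after r: (1 6 2 3 5)

f r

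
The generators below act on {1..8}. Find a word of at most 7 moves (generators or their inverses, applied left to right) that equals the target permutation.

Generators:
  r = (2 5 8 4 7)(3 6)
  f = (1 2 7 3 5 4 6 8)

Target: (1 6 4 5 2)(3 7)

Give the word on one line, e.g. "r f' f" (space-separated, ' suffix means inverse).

  after r': (2 7 4 8 5)(3 6)
  after f': (1 8 3 4 6 7 5)
  after f': (1 6 2)(3 5 8 7)
  after r': (1 3 2)(4 8)(6 7)
  after r': (1 6 4 5 2)(3 7)

r' f' f' r' r'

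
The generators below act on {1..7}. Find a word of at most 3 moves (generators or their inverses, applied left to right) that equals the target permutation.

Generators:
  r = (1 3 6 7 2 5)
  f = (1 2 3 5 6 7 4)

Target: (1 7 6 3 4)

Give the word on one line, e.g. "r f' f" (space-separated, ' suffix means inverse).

  after r: (1 3 6 7 2 5)
  after r: (1 6 2)(3 7 5)
  after f: (1 7 6 3 4)

r r f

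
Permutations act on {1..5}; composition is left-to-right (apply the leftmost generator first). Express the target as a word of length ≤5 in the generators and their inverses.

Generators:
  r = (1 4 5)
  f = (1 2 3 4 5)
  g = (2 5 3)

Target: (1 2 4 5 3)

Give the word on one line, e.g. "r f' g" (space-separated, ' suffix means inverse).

r' g f'

  after r': (1 5 4)
  after g: (1 3 2 5 4)
  after f': (1 2 4 5 3)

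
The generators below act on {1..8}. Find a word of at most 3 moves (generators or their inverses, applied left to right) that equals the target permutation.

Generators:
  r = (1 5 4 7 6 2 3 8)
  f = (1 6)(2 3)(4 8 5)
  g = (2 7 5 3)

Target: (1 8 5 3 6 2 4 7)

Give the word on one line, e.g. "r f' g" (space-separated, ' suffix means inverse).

  after g: (2 7 5 3)
  after r': (1 8 3 6 7)(2 4 5)
  after g': (1 8 5 3 6 2 4 7)

g r' g'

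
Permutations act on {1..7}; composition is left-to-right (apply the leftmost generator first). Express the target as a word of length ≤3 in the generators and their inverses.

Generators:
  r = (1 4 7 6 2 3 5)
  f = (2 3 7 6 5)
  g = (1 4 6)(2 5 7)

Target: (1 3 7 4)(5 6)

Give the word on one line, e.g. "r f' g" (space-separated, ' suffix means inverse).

r' f f

  after r': (1 5 3 2 6 7 4)
  after f: (1 2 5 7 4)
  after f: (1 3 7 4)(5 6)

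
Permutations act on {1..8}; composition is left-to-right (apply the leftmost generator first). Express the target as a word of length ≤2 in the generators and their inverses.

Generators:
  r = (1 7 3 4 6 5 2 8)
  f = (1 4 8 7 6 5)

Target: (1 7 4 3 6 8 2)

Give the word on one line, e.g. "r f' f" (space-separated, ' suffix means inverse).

r' f

  after r': (1 8 2 5 6 4 3 7)
  after f: (1 7 4 3 6 8 2)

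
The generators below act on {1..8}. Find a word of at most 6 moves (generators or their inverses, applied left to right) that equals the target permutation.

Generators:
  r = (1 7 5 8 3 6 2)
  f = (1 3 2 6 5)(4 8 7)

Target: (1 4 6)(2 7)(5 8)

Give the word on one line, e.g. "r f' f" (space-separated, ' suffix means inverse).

  after f': (1 5 6 2 3)(4 7 8)
  after r: (1 8 4 5 2 6)(3 7)
  after f: (1 7 2 5 6 3 4)
  after f: (1 4 3 8 7 6 2)
  after r: (1 4 6)(2 7)(5 8)

f' r f f r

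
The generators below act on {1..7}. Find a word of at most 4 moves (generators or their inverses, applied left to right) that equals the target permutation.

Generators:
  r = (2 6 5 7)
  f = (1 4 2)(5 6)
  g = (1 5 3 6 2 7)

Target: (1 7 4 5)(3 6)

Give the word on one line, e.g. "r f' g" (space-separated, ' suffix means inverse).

  after f': (1 2 4)(5 6)
  after g: (1 7)(2 4 5)(3 6)
  after f': (1 7 2)(3 5 4 6)
  after f': (1 7 4 5)(3 6)

f' g f' f'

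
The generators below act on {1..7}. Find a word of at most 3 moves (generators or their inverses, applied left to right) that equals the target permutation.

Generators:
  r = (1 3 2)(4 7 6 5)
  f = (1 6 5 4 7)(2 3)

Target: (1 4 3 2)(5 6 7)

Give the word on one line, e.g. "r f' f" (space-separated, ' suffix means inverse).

  after f: (1 6 5 4 7)(2 3)
  after f: (1 5 7 6 4)
  after r: (1 4 3 2)(5 6 7)

f f r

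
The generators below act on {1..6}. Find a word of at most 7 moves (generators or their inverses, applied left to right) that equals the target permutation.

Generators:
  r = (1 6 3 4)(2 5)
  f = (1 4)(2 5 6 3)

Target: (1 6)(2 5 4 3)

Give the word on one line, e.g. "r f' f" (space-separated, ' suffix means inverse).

r' f f f r

  after r': (1 4 3 6)(2 5)
  after f: (2 6 4)
  after f: (1 4 5 6)(2 3)
  after f: (3 5)(4 6)
  after r: (1 6)(2 5 4 3)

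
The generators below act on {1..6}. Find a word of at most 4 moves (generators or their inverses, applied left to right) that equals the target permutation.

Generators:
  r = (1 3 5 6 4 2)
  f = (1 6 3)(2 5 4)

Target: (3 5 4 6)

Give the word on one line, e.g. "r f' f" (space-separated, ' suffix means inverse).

r' r' r' f'

  after r': (1 2 4 6 5 3)
  after r': (1 4 5)(2 6 3)
  after r': (1 6)(2 5)(3 4)
  after f': (3 5 4 6)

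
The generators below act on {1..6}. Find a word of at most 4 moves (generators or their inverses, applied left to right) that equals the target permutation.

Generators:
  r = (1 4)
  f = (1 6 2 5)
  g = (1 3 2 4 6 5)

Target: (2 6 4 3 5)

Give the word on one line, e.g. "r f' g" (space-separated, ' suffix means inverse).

f f g' g'

  after f: (1 6 2 5)
  after f: (1 2)(5 6)
  after g': (1 3)(2 5 4)
  after g': (2 6 4 3 5)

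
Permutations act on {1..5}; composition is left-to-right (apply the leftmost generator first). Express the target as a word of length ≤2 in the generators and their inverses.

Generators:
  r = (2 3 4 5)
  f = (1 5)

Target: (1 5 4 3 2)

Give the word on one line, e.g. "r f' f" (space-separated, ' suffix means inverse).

  after r': (2 5 4 3)
  after f': (1 5 4 3 2)

r' f'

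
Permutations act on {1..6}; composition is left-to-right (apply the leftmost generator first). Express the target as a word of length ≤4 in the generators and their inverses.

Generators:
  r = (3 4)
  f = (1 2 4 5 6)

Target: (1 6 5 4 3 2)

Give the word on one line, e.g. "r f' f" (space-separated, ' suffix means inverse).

  after r': (3 4)
  after f': (1 6 5 4 3 2)
  after r: (1 6 5 3 2)
  after r: (1 6 5 4 3 2)

r' f' r r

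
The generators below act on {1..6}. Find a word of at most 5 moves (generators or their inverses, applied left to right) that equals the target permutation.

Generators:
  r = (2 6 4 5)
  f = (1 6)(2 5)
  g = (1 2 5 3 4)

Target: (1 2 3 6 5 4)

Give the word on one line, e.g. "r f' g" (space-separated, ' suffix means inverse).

  after f: (1 6)(2 5)
  after g: (1 6 2 3 4)
  after r': (1 2 3 6 5 4)

f g r'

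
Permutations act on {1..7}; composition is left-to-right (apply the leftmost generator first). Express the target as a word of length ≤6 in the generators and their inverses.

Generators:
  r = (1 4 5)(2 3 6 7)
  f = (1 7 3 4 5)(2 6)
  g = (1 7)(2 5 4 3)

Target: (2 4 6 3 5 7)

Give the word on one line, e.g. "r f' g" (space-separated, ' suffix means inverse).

  after g': (1 7)(2 3 4 5)
  after f: (1 3 5 6 2 4)
  after f: (1 4 7 3)(2 5)
  after r': (2 4 6 3 5 7)

g' f f r'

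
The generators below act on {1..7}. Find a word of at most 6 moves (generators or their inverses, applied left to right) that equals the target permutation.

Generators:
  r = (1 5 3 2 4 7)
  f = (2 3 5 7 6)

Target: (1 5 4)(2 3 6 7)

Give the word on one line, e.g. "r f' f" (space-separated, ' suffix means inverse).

r f r f' r

  after r: (1 5 3 2 4 7)
  after f: (1 7)(2 4 6)
  after r: (2 7 5 3)(4 6)
  after f': (2 5)(3 6 4 7)
  after r: (1 5 4)(2 3 6 7)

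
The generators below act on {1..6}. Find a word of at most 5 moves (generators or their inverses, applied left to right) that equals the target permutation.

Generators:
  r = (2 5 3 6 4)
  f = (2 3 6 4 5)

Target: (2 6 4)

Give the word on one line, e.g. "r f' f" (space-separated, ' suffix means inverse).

  after f': (2 5 4 6 3)
  after r: (2 3 5)
  after r: (2 6 4)

f' r r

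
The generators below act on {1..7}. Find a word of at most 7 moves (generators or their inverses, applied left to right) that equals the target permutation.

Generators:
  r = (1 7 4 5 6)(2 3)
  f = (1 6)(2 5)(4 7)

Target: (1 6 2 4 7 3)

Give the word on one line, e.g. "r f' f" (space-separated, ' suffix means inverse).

f' r f r f

  after f': (1 6)(2 5)(4 7)
  after r: (2 6 7 5 3)
  after f: (1 6 4 7 2)(3 5)
  after r: (2 7 3 6 5)
  after f: (1 6 2 4 7 3)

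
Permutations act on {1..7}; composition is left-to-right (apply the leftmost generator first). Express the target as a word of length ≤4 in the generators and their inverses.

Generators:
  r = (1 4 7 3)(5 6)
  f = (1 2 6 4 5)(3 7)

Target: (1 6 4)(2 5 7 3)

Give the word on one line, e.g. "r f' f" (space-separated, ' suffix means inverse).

  after r: (1 4 7 3)(5 6)
  after f: (1 5 4 3 2 6)
  after r: (1 6 4)(2 5 7 3)

r f r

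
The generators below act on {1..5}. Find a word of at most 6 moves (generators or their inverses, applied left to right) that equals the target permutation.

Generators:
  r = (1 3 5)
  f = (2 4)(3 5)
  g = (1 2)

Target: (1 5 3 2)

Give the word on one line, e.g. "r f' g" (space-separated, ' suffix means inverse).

r' f f g'

  after r': (1 5 3)
  after f: (1 3)(2 4)
  after f: (1 5 3)
  after g': (1 5 3 2)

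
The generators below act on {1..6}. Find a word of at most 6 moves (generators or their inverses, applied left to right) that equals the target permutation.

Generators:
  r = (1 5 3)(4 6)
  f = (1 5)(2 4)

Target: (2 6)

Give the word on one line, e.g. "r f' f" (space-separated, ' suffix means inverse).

  after f': (1 5)(2 4)
  after r': (2 6 4)(3 5)
  after f: (1 5 3)(2 6)
  after r: (1 3 5)(2 4 6)
  after r: (2 6)

f' r' f r r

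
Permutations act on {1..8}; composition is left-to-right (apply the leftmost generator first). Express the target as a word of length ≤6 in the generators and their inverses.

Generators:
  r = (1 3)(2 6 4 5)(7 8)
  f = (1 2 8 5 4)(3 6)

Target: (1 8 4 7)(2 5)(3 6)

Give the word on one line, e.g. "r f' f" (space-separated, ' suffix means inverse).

  after f': (1 4 5 8 2)(3 6)
  after r: (1 5 7 8 6)(2 3 4)
  after f: (1 4 8 3)(2 6)(5 7)
  after r: (1 5 8)(2 4 7)
  after f': (1 8 4 7)(2 5)(3 6)

f' r f r f'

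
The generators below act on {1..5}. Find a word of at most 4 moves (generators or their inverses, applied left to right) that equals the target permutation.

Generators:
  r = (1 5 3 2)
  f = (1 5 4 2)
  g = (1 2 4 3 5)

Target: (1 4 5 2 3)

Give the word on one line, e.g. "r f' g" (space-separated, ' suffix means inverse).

g g

  after g: (1 2 4 3 5)
  after g: (1 4 5 2 3)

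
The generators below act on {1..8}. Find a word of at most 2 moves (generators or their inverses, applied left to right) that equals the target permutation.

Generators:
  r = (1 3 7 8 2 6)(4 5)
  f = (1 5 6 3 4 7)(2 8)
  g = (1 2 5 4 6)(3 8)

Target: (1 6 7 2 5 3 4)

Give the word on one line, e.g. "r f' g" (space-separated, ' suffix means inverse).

r f'

  after r: (1 3 7 8 2 6)(4 5)
  after f': (1 6 7 2 5 3 4)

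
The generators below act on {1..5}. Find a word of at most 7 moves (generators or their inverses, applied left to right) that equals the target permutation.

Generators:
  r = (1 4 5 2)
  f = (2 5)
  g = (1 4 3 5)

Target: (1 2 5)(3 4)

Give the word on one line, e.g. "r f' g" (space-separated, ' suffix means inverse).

  after f': (2 5)
  after g: (1 4 3 5 2)
  after f': (1 4 3 2)
  after r: (1 5 2 4 3)
  after r: (1 2 5)(3 4)

f' g f' r r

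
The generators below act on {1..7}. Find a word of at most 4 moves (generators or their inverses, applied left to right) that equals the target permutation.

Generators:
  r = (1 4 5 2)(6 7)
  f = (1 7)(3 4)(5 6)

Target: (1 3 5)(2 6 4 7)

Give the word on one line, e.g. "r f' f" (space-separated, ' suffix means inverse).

  after r: (1 4 5 2)(6 7)
  after f: (1 3 4 6)(2 7 5)
  after r: (1 3 5)(2 6 4 7)

r f r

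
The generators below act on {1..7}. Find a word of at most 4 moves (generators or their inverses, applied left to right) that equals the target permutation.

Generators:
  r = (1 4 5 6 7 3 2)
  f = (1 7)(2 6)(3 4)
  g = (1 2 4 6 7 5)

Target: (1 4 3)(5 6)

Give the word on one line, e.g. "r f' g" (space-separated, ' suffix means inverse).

f' g' g'

  after f': (1 7)(2 6)(3 4)
  after g': (1 6)(2 4 3)(5 7)
  after g': (1 4 3)(5 6)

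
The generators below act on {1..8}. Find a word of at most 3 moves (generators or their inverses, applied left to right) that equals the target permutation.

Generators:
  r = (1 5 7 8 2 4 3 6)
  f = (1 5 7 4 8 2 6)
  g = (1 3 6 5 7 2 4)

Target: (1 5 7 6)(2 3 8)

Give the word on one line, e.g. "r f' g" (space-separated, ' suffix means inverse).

  after f: (1 5 7 4 8 2 6)
  after r': (2 3 4 7)
  after f: (1 5 7 6)(2 3 8)

f r' f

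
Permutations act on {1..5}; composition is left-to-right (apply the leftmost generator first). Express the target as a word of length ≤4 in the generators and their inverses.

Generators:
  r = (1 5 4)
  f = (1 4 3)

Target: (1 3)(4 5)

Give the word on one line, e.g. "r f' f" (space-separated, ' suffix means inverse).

f' r

  after f': (1 3 4)
  after r: (1 3)(4 5)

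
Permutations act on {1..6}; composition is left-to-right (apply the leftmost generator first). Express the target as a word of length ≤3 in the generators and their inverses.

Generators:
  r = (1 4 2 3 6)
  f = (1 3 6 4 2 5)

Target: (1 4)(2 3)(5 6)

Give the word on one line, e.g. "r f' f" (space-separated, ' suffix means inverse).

f' f' f'

  after f': (1 5 2 4 6 3)
  after f': (1 2 6)(3 5 4)
  after f': (1 4)(2 3)(5 6)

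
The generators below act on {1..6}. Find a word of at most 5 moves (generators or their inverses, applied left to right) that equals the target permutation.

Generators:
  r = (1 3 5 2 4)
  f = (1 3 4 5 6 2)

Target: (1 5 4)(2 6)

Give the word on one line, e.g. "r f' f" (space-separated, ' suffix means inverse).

f' f' r f'

  after f': (1 2 6 5 4 3)
  after f': (1 6 4)(2 5 3)
  after r: (1 6)(3 4)
  after f': (1 5 4)(2 6)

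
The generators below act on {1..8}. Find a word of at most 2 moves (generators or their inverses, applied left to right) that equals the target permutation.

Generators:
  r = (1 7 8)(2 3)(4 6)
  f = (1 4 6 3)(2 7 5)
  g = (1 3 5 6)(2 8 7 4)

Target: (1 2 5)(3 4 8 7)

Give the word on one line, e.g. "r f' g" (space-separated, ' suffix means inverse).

f' r'

  after f': (1 3 6 4)(2 5 7)
  after r': (1 2 5)(3 4 8 7)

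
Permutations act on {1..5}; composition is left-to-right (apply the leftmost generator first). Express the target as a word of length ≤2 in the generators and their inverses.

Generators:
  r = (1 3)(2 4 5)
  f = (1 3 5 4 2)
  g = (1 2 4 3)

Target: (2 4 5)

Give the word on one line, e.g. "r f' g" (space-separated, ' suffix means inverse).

r' r'

  after r': (1 3)(2 5 4)
  after r': (2 4 5)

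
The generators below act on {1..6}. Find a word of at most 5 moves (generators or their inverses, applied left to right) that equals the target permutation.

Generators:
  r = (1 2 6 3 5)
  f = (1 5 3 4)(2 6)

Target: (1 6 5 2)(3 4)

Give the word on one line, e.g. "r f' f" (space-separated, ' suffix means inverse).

  after f: (1 5 3 4)(2 6)
  after r': (1 3 4 5 6)
  after r': (1 6 5 2)(3 4)

f r' r'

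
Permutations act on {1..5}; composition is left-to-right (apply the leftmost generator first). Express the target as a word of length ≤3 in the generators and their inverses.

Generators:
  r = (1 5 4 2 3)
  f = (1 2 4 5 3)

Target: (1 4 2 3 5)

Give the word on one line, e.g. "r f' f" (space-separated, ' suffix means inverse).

  after r': (1 3 2 4 5)
  after r': (1 2 5 3 4)
  after f: (1 4 2 3 5)

r' r' f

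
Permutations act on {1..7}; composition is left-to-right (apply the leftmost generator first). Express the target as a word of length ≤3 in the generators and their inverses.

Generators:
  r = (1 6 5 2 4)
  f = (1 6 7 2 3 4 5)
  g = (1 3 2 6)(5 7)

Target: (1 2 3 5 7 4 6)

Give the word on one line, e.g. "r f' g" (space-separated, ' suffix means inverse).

g' r r

  after g': (1 6 2 3)(5 7)
  after r: (1 5 7 2 3 6 4)
  after r: (1 2 3 5 7 4 6)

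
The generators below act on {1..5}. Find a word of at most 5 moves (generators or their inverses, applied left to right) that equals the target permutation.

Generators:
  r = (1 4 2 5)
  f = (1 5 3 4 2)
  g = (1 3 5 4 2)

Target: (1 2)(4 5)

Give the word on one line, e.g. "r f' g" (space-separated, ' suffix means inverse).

f r' f' r' f'

  after f: (1 5 3 4 2)
  after r': (1 2 5 3)
  after f': (1 4 3 2)
  after r': (2 5)(3 4)
  after f': (1 2)(4 5)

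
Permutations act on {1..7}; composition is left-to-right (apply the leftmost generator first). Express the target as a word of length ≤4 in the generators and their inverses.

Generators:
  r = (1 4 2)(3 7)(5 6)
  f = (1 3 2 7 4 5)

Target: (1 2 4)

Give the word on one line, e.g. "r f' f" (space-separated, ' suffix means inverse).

  after r: (1 4 2)(3 7)(5 6)
  after r: (1 2 4)

r r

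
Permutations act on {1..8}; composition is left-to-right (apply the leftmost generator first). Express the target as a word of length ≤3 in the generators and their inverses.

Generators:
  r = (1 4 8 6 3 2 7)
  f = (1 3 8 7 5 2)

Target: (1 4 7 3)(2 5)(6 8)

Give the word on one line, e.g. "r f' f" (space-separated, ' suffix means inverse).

r f

  after r: (1 4 8 6 3 2 7)
  after f: (1 4 7 3)(2 5)(6 8)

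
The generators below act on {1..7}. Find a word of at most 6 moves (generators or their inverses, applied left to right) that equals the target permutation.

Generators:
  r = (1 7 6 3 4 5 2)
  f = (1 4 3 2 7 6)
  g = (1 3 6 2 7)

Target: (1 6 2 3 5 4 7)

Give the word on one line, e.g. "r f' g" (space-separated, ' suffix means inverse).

r g' g' r g

  after r: (1 7 6 3 4 5 2)
  after g': (1 2 7 3 4 5 6)
  after g': (1 6 7)(3 4 5)
  after r: (1 3 5 4 2)
  after g: (1 6 2 3 5 4 7)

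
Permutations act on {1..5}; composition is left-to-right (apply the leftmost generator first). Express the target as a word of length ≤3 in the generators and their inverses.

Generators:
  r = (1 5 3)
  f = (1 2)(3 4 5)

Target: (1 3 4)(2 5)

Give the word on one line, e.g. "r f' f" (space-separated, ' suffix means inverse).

r' f' r

  after r': (1 3 5)
  after f': (1 5 2)(3 4)
  after r: (1 3 4)(2 5)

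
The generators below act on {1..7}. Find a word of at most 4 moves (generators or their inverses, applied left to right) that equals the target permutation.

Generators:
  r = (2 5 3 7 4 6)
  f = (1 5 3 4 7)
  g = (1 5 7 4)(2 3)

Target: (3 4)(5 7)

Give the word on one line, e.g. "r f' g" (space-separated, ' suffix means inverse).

  after g: (1 5 7 4)(2 3)
  after g: (1 7)(4 5)
  after f: (3 4)(5 7)

g g f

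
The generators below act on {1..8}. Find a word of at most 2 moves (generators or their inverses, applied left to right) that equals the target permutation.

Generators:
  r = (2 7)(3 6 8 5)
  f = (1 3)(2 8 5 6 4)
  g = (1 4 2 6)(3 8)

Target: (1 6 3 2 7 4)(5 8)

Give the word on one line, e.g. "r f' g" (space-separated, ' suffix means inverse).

r g'

  after r: (2 7)(3 6 8 5)
  after g': (1 6 3 2 7 4)(5 8)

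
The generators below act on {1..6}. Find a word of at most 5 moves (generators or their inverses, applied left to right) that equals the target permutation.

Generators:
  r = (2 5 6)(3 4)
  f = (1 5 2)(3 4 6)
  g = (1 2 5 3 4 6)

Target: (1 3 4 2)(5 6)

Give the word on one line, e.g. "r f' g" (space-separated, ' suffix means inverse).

g r' f

  after g: (1 2 5 3 4 6)
  after r': (1 6)(4 5)
  after f: (1 3 4 2)(5 6)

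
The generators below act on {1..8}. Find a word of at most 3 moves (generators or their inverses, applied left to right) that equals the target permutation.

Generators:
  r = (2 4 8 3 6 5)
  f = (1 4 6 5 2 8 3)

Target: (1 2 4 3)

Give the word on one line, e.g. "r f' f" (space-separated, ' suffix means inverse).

f r'

  after f: (1 4 6 5 2 8 3)
  after r': (1 2 4 3)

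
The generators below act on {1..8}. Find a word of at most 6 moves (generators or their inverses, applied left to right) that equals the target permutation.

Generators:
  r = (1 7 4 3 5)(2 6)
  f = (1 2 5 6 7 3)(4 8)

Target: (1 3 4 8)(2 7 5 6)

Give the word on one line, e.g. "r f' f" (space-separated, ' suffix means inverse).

f' r' f' f' r

  after f': (1 3 7 6 5 2)(4 8)
  after r': (1 4 8 7 2 5 6 3)
  after f': (1 8 6 7)
  after f': (1 4 8 5 2)(3 7)
  after r: (1 3 4 8)(2 7 5 6)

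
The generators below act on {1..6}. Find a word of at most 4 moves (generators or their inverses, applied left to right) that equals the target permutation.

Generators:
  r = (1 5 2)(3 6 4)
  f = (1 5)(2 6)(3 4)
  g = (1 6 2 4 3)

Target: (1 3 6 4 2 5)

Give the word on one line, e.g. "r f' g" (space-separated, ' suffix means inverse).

  after g': (1 3 4 2 6)
  after g': (1 4 6 3 2)
  after f': (1 3 6 4 2 5)

g' g' f'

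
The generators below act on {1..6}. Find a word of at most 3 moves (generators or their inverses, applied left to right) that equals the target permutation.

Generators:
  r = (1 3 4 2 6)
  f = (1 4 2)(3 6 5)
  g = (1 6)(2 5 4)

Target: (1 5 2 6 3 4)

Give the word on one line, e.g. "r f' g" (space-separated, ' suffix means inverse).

  after r: (1 3 4 2 6)
  after r: (1 4 6 3 2)
  after g': (1 5 2 6 3 4)

r r g'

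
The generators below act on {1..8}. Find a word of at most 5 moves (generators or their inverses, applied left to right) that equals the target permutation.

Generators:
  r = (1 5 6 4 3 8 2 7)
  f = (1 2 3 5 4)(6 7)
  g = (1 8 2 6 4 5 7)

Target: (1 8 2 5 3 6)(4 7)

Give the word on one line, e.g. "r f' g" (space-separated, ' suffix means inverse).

  after r: (1 5 6 4 3 8 2 7)
  after g': (1 4 3)(2 5)
  after f: (2 4 5 3)(6 7)
  after g: (1 8 2 5 3 6)(4 7)

r g' f g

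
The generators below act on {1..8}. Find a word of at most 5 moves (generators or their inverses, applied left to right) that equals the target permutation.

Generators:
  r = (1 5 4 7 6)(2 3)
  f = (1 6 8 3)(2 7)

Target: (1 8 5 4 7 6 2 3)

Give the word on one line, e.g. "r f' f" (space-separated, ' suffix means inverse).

f f r

  after f: (1 6 8 3)(2 7)
  after f: (1 8)(3 6)
  after r: (1 8 5 4 7 6 2 3)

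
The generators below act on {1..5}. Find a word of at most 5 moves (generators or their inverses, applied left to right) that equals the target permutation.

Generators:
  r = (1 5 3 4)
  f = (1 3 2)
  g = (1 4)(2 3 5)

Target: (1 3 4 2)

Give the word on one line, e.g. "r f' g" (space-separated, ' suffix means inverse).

r' f' r' g' f'

  after r': (1 4 3 5)
  after f': (1 4)(2 3 5)
  after r': (1 3)(2 5)
  after g': (1 2 3 4)
  after f': (1 3 4 2)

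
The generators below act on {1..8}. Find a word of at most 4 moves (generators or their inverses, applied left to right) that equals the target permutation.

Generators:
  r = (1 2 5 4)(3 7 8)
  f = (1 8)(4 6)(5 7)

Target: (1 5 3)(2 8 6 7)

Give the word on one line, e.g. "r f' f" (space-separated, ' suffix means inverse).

  after f: (1 8)(4 6)(5 7)
  after r': (1 7 2)(3 8 4 6 5)
  after f': (1 5 3)(2 8 6 7)

f r' f'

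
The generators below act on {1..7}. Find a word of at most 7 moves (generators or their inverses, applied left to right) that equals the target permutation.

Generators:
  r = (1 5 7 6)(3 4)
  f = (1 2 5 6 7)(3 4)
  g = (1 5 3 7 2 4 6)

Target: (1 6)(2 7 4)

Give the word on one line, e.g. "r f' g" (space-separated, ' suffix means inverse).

  after g': (1 6 4 2 7 3 5)
  after g': (1 4 7 5 6 2 3)
  after f': (1 3 7 2 4 6)
  after r': (1 4 7 2 3 5)
  after g: (1 6)(2 7 4)

g' g' f' r' g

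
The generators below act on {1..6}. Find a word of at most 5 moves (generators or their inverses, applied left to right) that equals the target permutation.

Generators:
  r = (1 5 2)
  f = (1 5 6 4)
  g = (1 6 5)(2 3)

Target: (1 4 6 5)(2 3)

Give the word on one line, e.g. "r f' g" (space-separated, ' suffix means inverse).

  after g': (1 5 6)(2 3)
  after g': (1 6 5)
  after f: (1 4)
  after g: (1 4 6 5)(2 3)

g' g' f g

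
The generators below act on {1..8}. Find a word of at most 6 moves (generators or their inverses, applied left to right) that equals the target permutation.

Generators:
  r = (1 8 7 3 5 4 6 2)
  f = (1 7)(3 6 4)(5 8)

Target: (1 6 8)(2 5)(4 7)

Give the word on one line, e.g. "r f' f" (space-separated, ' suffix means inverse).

f r f r' f'

  after f: (1 7)(3 6 4)(5 8)
  after r: (1 3 2)(4 5 7 8)
  after f: (1 6 4 8 3 2 7 5)
  after r': (1 4)(2 8 7 3 6 5)
  after f': (1 6 8)(2 5)(4 7)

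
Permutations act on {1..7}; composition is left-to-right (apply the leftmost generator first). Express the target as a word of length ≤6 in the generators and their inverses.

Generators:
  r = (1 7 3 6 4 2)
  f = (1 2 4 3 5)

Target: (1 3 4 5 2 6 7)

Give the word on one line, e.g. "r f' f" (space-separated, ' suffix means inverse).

r f' f' r

  after r: (1 7 3 6 4 2)
  after f': (1 7 4)(2 5 3 6)
  after f': (1 7 2 3 6)(4 5)
  after r: (1 3 4 5 2 6 7)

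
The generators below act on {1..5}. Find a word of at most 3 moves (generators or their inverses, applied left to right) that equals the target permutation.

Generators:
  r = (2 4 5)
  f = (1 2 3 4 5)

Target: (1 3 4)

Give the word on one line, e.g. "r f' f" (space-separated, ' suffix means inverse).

f f r'

  after f: (1 2 3 4 5)
  after f: (1 3 5 2 4)
  after r': (1 3 4)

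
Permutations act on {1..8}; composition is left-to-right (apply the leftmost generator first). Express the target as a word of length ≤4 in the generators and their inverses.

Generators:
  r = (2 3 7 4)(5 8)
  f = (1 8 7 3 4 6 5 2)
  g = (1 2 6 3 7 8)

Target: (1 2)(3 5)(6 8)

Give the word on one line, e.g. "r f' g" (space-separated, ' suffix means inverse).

  after f: (1 8 7 3 4 6 5 2)
  after r: (1 5 3 2)(4 6 8)
  after f': (1 6)(3 5 7 8)
  after g': (1 2)(3 5)(6 8)

f r f' g'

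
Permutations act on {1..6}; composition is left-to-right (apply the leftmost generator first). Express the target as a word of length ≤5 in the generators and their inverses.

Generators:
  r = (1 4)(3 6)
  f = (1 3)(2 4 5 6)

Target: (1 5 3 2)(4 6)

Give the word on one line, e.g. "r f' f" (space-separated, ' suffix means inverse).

r' f r'

  after r': (1 4)(3 6)
  after f: (1 5 6)(2 4 3)
  after r': (1 5 3 2)(4 6)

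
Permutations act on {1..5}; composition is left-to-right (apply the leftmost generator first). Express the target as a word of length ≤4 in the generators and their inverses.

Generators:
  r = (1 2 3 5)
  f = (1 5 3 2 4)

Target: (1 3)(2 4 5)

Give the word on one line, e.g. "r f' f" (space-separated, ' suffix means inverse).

f r'

  after f: (1 5 3 2 4)
  after r': (1 3)(2 4 5)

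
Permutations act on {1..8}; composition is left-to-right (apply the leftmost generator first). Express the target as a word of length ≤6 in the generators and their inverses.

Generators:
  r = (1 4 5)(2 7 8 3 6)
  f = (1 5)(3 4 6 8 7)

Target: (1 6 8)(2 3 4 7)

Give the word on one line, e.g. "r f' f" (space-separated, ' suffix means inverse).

f' f' r f

  after f': (1 5)(3 7 8 6 4)
  after f': (3 8 4 7 6)
  after r: (1 4 8 5)(2 7)
  after f: (1 6 8)(2 3 4 7)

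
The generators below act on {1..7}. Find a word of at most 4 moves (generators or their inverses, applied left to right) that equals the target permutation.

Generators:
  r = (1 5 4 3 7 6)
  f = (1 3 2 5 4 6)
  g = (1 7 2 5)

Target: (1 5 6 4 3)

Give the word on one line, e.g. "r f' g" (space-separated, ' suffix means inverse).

  after g': (1 5 2 7)
  after f': (1 2 7 6 4 5 3)
  after r': (1 2 3 6 5 4)
  after f: (1 5 6 4 3)

g' f' r' f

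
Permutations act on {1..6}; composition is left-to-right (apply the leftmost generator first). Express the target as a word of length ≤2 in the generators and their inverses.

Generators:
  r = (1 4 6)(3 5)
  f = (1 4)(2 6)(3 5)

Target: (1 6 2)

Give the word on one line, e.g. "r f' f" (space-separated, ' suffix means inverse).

f' r

  after f': (1 4)(2 6)(3 5)
  after r: (1 6 2)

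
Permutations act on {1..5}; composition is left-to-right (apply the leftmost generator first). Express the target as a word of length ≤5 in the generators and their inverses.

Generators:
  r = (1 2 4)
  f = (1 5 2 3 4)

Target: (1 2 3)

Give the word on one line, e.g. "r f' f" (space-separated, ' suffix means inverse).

f' f' r' f'

  after f': (1 4 3 2 5)
  after f': (1 3 5 4 2)
  after r': (1 3 5 2 4)
  after f': (1 2 3)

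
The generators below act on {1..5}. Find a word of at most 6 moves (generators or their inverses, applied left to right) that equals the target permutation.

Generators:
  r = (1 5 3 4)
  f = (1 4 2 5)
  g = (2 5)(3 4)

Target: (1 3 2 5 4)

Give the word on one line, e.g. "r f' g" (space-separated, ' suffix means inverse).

g f' g f' g'

  after g: (2 5)(3 4)
  after f': (1 5 4 3)
  after g: (1 2 5 3)
  after f': (1 4)(3 5)
  after g': (1 3 2 5 4)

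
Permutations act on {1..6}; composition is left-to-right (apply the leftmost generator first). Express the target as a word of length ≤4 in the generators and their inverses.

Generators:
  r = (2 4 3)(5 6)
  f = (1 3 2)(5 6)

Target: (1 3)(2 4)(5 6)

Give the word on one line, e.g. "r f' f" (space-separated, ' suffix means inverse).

  after f': (1 2 3)(5 6)
  after r: (1 4 3)
  after r: (1 3)(2 4)(5 6)

f' r r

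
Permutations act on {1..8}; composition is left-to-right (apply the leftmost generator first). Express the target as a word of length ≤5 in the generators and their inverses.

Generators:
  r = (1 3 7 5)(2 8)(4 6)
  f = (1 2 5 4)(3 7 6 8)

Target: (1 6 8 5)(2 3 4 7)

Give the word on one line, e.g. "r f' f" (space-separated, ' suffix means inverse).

r r f r r

  after r: (1 3 7 5)(2 8)(4 6)
  after r: (1 7)(3 5)
  after f: (1 6 8 3 4)(2 5 7)
  after r: (1 4 3 6 2)(7 8)
  after r: (1 6 8 5)(2 3 4 7)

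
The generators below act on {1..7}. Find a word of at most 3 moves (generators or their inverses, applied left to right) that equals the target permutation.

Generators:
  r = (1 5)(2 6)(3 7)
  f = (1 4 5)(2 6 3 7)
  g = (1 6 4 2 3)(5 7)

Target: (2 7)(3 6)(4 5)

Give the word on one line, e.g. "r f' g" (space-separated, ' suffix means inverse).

  after r: (1 5)(2 6)(3 7)
  after f': (1 4)(6 7)
  after f': (2 7)(3 6)(4 5)

r f' f'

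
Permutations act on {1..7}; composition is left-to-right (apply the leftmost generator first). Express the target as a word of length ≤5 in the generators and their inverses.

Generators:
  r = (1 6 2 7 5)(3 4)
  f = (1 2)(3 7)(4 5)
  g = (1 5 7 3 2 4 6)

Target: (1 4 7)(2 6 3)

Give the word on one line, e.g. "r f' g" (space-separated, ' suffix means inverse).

r' r' f r'

  after r': (1 5 7 2 6)(3 4)
  after r': (1 7 6 5 2)
  after f: (1 3 7 6 4 5)
  after r': (1 4 7)(2 6 3)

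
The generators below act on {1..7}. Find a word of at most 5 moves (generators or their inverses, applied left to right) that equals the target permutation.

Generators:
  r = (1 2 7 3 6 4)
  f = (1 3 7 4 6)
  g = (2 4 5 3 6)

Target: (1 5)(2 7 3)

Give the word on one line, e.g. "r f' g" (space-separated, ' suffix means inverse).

f g' r' f

  after f: (1 3 7 4 6)
  after g': (1 5 4 3 7 2 6)
  after r': (1 5 6 4 7)(2 3)
  after f: (1 5)(2 7 3)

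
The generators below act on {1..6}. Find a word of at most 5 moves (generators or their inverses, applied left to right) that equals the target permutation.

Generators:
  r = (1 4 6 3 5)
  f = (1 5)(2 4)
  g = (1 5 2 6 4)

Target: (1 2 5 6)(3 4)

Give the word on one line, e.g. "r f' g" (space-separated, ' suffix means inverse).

f r' g r g

  after f: (1 5)(2 4)
  after r': (1 3 6 4 2)
  after g: (1 3 4 6)(2 5)
  after r: (1 5 2)(3 6 4)
  after g: (1 2 5 6)(3 4)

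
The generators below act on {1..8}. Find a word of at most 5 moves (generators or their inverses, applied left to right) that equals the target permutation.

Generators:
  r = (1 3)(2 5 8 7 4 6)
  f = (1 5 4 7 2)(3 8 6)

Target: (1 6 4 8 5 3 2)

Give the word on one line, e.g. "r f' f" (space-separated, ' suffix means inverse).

r r f f r

  after r: (1 3)(2 5 8 7 4 6)
  after r: (2 8 4)(5 7 6)
  after f: (1 5 2 6 4)(3 8 7)
  after f: (1 4 5)(2 3 6 7 8)
  after r: (1 6 4 8 5 3 2)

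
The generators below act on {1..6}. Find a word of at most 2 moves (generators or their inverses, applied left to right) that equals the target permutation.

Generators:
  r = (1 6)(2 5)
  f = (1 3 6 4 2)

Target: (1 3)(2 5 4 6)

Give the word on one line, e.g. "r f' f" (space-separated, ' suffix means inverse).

  after r: (1 6)(2 5)
  after f': (1 3)(2 5 4 6)

r f'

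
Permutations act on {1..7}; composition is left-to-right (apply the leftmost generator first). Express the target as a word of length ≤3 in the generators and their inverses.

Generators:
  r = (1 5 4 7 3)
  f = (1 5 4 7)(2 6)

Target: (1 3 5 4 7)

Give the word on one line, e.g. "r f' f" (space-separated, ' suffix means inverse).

r' f f

  after r': (1 3 7 4 5)
  after f: (1 3)(2 6)
  after f: (1 3 5 4 7)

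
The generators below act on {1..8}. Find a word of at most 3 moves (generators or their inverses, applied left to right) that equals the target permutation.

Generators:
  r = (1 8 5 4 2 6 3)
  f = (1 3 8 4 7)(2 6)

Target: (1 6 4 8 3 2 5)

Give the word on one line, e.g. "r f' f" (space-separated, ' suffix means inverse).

r' r'

  after r': (1 3 6 2 4 5 8)
  after r': (1 6 4 8 3 2 5)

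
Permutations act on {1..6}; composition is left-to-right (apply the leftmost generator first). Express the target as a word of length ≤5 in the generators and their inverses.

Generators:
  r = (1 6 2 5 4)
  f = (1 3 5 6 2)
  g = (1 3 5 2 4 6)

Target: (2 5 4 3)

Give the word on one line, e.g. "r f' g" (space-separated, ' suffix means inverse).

  after g': (1 6 4 2 5 3)
  after f': (1 5)(2 3)(4 6)
  after r': (1 2 3 6 5 4)
  after f: (2 5 4 3)

g' f' r' f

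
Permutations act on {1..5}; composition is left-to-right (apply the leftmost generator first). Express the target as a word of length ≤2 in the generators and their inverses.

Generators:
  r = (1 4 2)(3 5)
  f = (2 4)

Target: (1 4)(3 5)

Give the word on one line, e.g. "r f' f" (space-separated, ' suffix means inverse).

f' r

  after f': (2 4)
  after r: (1 4)(3 5)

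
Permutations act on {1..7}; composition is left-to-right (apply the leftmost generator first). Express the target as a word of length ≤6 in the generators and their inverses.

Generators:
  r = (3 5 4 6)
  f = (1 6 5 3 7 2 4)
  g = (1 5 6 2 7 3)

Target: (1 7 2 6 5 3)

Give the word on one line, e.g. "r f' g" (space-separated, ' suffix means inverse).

  after g': (1 3 7 2 6 5)
  after g': (1 7 6)(2 5 3)
  after f: (1 2 3 4)(5 7)
  after r: (1 2 5 7 4)(3 6)
  after f': (1 7 2 6 5 3)

g' g' f r f'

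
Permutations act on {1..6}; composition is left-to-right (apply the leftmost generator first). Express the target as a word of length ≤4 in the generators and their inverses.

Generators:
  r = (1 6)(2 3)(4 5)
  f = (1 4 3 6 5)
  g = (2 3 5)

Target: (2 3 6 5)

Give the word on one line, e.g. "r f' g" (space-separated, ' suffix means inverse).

  after f': (1 5 6 3 4)
  after f': (1 6 4 5 3)
  after r: (2 3 6 5)

f' f' r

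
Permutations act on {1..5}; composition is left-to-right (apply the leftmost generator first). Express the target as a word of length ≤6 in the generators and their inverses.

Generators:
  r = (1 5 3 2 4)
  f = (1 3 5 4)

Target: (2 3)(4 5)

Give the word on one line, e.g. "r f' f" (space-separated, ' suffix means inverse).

r r f' f' r

  after r: (1 5 3 2 4)
  after r: (1 3 4 5 2)
  after f': (2 4 3 5)
  after f': (1 4)(2 5)
  after r: (2 3)(4 5)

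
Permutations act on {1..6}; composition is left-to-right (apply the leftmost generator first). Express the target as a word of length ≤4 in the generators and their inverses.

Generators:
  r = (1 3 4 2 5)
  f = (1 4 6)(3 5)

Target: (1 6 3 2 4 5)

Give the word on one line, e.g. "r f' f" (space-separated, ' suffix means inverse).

f' r'

  after f': (1 6 4)(3 5)
  after r': (1 6 3 2 4 5)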